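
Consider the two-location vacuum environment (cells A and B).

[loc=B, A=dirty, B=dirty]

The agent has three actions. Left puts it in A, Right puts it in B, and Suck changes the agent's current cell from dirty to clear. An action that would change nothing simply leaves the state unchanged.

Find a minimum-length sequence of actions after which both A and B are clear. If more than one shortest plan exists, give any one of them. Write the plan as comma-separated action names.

Suck, Left, Suck

step 1/3 (Suck): loc=B A=dirty B=clear
step 2/3 (Left): loc=A A=dirty B=clear
step 3/3 (Suck): loc=A A=clear B=clear
min 3: Suck B + move + Suck A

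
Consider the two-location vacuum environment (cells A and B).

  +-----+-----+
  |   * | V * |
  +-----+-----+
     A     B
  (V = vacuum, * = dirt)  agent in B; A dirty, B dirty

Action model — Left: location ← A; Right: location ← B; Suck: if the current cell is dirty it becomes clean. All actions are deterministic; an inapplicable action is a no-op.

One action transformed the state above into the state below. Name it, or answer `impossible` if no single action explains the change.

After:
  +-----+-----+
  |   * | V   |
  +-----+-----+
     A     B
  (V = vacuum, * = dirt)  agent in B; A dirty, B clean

try  Left: loc=A A=dirty B=dirty
try Right: loc=B A=dirty B=dirty
try  Suck: loc=B A=dirty B=clean  ← match

Suck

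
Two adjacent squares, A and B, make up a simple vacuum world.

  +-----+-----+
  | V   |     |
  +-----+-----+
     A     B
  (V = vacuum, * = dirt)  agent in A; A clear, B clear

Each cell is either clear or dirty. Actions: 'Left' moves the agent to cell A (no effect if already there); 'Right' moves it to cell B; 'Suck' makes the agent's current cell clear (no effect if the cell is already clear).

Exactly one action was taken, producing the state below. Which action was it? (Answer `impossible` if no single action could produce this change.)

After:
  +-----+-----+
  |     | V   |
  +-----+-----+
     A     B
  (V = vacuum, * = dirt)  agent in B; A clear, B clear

Right

try  Left: (A; A:clear, B:clear)
try Right: (B; A:clear, B:clear)  ← match
try  Suck: (A; A:clear, B:clear)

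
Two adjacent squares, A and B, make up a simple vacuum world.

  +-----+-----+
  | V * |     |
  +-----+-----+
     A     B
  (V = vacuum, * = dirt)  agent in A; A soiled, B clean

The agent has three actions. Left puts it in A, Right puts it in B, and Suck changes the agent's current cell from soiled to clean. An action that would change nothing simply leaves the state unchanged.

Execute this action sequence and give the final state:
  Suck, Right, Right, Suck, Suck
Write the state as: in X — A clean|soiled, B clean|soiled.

in B — A clean, B clean

[1] after Suck: in A — A clean, B clean
[2] after Right: in B — A clean, B clean
[3] after Right: in B — A clean, B clean
[4] after Suck: in B — A clean, B clean
[5] after Suck: in B — A clean, B clean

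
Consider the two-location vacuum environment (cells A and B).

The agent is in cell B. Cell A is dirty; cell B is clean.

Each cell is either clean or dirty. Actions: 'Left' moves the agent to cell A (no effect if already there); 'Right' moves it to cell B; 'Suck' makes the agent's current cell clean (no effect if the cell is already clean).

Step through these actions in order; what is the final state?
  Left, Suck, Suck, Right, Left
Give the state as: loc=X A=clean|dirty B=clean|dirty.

[1] after Left: loc=A A=dirty B=clean
[2] after Suck: loc=A A=clean B=clean
[3] after Suck: loc=A A=clean B=clean
[4] after Right: loc=B A=clean B=clean
[5] after Left: loc=A A=clean B=clean

loc=A A=clean B=clean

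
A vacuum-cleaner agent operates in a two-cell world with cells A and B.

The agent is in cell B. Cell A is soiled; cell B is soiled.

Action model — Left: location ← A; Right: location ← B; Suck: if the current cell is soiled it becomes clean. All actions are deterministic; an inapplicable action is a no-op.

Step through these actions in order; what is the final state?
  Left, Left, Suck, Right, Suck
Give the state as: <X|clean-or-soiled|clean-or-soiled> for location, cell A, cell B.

1. Left → <A|soiled|soiled>
2. Left → <A|soiled|soiled>
3. Suck → <A|clean|soiled>
4. Right → <B|clean|soiled>
5. Suck → <B|clean|clean>

<B|clean|clean>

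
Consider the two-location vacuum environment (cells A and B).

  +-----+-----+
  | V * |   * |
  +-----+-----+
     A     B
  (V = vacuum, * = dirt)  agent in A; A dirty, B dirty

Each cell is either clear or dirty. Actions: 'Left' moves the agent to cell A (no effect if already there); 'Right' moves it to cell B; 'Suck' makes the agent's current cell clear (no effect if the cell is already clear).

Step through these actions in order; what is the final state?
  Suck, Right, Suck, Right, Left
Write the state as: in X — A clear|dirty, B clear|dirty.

1) do Suck; now in A — A clear, B dirty
2) do Right; now in B — A clear, B dirty
3) do Suck; now in B — A clear, B clear
4) do Right; now in B — A clear, B clear
5) do Left; now in A — A clear, B clear

in A — A clear, B clear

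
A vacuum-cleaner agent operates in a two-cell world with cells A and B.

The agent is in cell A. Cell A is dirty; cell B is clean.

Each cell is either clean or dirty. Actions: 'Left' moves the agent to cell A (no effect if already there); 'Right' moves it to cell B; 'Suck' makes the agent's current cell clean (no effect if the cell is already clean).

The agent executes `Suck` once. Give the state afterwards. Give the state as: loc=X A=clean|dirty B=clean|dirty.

loc=A A=clean B=clean

start: loc=A A=dirty B=clean
step 1/1 (Suck): loc=A A=clean B=clean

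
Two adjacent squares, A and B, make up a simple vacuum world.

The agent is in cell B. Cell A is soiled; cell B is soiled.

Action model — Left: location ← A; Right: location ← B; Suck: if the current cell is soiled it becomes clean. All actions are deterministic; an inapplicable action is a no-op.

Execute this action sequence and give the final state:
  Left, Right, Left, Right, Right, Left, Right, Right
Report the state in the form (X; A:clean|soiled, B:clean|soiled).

1. Left → (A; A:soiled, B:soiled)
2. Right → (B; A:soiled, B:soiled)
3. Left → (A; A:soiled, B:soiled)
4. Right → (B; A:soiled, B:soiled)
5. Right → (B; A:soiled, B:soiled)
6. Left → (A; A:soiled, B:soiled)
7. Right → (B; A:soiled, B:soiled)
8. Right → (B; A:soiled, B:soiled)

(B; A:soiled, B:soiled)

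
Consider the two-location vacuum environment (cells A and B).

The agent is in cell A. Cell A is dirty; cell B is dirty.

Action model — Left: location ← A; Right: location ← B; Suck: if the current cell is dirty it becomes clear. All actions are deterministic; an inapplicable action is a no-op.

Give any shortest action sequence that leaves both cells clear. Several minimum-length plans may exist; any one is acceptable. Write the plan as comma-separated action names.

Suck, Right, Suck

step 1/3 (Suck): in A — A clear, B dirty
step 2/3 (Right): in B — A clear, B dirty
step 3/3 (Suck): in B — A clear, B clear
min 3: Suck A + move + Suck B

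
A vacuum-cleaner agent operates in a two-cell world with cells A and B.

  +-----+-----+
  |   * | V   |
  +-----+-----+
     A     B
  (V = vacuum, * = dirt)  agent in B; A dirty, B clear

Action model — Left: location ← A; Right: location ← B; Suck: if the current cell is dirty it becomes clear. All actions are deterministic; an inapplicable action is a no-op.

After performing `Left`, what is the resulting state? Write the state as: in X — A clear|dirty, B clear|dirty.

in A — A dirty, B clear

start: in B — A dirty, B clear
1. Left → in A — A dirty, B clear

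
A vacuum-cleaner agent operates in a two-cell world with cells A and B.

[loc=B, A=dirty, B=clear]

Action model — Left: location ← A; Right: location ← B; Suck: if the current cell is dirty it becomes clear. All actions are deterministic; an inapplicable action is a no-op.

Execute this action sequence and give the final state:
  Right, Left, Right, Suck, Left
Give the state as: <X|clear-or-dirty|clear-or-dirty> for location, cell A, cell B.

<A|dirty|clear>

1. Right → <B|dirty|clear>
2. Left → <A|dirty|clear>
3. Right → <B|dirty|clear>
4. Suck → <B|dirty|clear>
5. Left → <A|dirty|clear>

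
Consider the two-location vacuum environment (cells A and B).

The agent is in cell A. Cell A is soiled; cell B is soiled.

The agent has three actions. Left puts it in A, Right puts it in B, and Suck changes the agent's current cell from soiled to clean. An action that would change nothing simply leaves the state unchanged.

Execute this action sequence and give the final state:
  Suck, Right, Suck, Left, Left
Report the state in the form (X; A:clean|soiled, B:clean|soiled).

(A; A:clean, B:clean)

step 1/5 (Suck): (A; A:clean, B:soiled)
step 2/5 (Right): (B; A:clean, B:soiled)
step 3/5 (Suck): (B; A:clean, B:clean)
step 4/5 (Left): (A; A:clean, B:clean)
step 5/5 (Left): (A; A:clean, B:clean)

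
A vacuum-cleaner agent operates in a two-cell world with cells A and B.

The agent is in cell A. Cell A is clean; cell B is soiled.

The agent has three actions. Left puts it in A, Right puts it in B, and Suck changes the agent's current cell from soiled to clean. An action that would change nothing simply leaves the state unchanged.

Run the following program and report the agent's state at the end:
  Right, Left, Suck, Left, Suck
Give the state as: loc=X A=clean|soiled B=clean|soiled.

step 1/5 (Right): loc=B A=clean B=soiled
step 2/5 (Left): loc=A A=clean B=soiled
step 3/5 (Suck): loc=A A=clean B=soiled
step 4/5 (Left): loc=A A=clean B=soiled
step 5/5 (Suck): loc=A A=clean B=soiled

loc=A A=clean B=soiled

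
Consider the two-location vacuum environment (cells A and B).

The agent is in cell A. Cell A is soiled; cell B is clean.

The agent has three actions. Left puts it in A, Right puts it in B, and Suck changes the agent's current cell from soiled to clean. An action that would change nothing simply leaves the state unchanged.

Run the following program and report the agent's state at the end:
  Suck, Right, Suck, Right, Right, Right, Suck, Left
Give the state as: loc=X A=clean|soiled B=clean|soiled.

[1] after Suck: loc=A A=clean B=clean
[2] after Right: loc=B A=clean B=clean
[3] after Suck: loc=B A=clean B=clean
[4] after Right: loc=B A=clean B=clean
[5] after Right: loc=B A=clean B=clean
[6] after Right: loc=B A=clean B=clean
[7] after Suck: loc=B A=clean B=clean
[8] after Left: loc=A A=clean B=clean

loc=A A=clean B=clean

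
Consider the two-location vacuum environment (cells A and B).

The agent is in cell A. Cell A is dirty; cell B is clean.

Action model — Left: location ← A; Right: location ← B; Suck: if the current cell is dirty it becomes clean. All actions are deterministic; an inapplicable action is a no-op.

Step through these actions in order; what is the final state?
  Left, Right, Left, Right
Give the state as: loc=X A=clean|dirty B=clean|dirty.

1. Left → loc=A A=dirty B=clean
2. Right → loc=B A=dirty B=clean
3. Left → loc=A A=dirty B=clean
4. Right → loc=B A=dirty B=clean

loc=B A=dirty B=clean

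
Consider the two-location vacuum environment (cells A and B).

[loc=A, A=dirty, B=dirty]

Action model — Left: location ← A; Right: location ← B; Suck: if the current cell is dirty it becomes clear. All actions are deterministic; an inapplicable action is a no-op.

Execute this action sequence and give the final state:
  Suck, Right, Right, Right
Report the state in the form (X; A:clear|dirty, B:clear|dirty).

t=1 Suck ⇒ (A; A:clear, B:dirty)
t=2 Right ⇒ (B; A:clear, B:dirty)
t=3 Right ⇒ (B; A:clear, B:dirty)
t=4 Right ⇒ (B; A:clear, B:dirty)

(B; A:clear, B:dirty)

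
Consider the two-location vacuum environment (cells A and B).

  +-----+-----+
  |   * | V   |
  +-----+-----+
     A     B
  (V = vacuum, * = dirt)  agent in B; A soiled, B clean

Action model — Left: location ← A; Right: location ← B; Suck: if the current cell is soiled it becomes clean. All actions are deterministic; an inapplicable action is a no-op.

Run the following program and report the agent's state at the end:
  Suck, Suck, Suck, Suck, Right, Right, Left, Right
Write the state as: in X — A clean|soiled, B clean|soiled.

in B — A soiled, B clean

step 1/8 (Suck): in B — A soiled, B clean
step 2/8 (Suck): in B — A soiled, B clean
step 3/8 (Suck): in B — A soiled, B clean
step 4/8 (Suck): in B — A soiled, B clean
step 5/8 (Right): in B — A soiled, B clean
step 6/8 (Right): in B — A soiled, B clean
step 7/8 (Left): in A — A soiled, B clean
step 8/8 (Right): in B — A soiled, B clean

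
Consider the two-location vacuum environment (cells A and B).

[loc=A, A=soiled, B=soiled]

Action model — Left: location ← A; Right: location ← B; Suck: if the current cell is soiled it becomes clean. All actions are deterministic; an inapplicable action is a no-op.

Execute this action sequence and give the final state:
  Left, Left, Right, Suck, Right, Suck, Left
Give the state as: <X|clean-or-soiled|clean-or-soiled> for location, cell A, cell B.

t=1 Left ⇒ <A|soiled|soiled>
t=2 Left ⇒ <A|soiled|soiled>
t=3 Right ⇒ <B|soiled|soiled>
t=4 Suck ⇒ <B|soiled|clean>
t=5 Right ⇒ <B|soiled|clean>
t=6 Suck ⇒ <B|soiled|clean>
t=7 Left ⇒ <A|soiled|clean>

<A|soiled|clean>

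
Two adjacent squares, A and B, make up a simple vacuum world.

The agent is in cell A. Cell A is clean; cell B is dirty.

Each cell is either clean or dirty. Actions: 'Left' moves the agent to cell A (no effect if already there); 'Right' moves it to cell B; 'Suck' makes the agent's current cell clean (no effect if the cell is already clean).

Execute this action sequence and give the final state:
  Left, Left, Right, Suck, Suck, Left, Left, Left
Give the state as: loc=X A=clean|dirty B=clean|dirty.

loc=A A=clean B=clean

1. Left → loc=A A=clean B=dirty
2. Left → loc=A A=clean B=dirty
3. Right → loc=B A=clean B=dirty
4. Suck → loc=B A=clean B=clean
5. Suck → loc=B A=clean B=clean
6. Left → loc=A A=clean B=clean
7. Left → loc=A A=clean B=clean
8. Left → loc=A A=clean B=clean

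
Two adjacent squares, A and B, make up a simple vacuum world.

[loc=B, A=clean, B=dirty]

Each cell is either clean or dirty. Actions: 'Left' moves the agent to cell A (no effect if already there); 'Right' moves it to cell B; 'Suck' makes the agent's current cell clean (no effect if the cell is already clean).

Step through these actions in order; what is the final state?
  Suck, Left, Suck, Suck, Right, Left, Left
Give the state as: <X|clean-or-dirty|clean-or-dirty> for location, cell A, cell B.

<A|clean|clean>

1. Suck → <B|clean|clean>
2. Left → <A|clean|clean>
3. Suck → <A|clean|clean>
4. Suck → <A|clean|clean>
5. Right → <B|clean|clean>
6. Left → <A|clean|clean>
7. Left → <A|clean|clean>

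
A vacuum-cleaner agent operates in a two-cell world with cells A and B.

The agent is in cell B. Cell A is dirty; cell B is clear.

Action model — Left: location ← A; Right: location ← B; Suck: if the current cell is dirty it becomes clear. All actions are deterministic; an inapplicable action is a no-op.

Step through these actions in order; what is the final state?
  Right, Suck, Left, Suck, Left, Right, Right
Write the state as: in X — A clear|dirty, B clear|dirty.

in B — A clear, B clear

1. Right → in B — A dirty, B clear
2. Suck → in B — A dirty, B clear
3. Left → in A — A dirty, B clear
4. Suck → in A — A clear, B clear
5. Left → in A — A clear, B clear
6. Right → in B — A clear, B clear
7. Right → in B — A clear, B clear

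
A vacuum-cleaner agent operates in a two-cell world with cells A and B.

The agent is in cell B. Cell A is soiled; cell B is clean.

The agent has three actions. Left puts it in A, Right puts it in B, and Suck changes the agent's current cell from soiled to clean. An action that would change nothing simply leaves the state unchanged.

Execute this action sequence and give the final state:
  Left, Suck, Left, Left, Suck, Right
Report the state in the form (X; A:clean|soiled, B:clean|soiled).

(B; A:clean, B:clean)

Left (#1): (A; A:soiled, B:clean)
Suck (#2): (A; A:clean, B:clean)
Left (#3): (A; A:clean, B:clean)
Left (#4): (A; A:clean, B:clean)
Suck (#5): (A; A:clean, B:clean)
Right (#6): (B; A:clean, B:clean)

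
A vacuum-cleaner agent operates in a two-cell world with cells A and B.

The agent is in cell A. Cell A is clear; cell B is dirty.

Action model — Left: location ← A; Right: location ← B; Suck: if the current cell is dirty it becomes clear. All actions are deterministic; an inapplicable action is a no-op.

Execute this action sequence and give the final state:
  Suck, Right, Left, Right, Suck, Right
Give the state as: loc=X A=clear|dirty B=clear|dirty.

loc=B A=clear B=clear

t=1 Suck ⇒ loc=A A=clear B=dirty
t=2 Right ⇒ loc=B A=clear B=dirty
t=3 Left ⇒ loc=A A=clear B=dirty
t=4 Right ⇒ loc=B A=clear B=dirty
t=5 Suck ⇒ loc=B A=clear B=clear
t=6 Right ⇒ loc=B A=clear B=clear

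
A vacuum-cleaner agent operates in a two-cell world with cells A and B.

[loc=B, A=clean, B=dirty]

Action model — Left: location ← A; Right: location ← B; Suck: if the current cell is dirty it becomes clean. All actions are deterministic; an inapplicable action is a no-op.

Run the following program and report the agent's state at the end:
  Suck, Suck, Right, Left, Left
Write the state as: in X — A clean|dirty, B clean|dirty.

in A — A clean, B clean

t=1 Suck ⇒ in B — A clean, B clean
t=2 Suck ⇒ in B — A clean, B clean
t=3 Right ⇒ in B — A clean, B clean
t=4 Left ⇒ in A — A clean, B clean
t=5 Left ⇒ in A — A clean, B clean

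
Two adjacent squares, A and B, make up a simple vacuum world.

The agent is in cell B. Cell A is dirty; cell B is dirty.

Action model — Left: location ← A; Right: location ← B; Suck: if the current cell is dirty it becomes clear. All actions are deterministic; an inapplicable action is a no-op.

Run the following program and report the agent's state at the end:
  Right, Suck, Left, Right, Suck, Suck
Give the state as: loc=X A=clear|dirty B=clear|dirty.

1. Right → loc=B A=dirty B=dirty
2. Suck → loc=B A=dirty B=clear
3. Left → loc=A A=dirty B=clear
4. Right → loc=B A=dirty B=clear
5. Suck → loc=B A=dirty B=clear
6. Suck → loc=B A=dirty B=clear

loc=B A=dirty B=clear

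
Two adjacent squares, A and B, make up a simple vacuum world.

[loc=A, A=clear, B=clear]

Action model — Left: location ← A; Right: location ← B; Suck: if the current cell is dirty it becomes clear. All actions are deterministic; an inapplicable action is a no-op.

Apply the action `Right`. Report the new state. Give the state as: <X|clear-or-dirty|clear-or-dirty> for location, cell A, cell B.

start: <A|clear|clear>
[1] after Right: <B|clear|clear>

<B|clear|clear>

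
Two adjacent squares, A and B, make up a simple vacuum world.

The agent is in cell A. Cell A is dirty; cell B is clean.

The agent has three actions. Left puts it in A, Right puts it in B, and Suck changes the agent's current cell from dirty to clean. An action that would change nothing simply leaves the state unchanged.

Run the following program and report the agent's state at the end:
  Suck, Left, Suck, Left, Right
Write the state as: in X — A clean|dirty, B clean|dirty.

t=1 Suck ⇒ in A — A clean, B clean
t=2 Left ⇒ in A — A clean, B clean
t=3 Suck ⇒ in A — A clean, B clean
t=4 Left ⇒ in A — A clean, B clean
t=5 Right ⇒ in B — A clean, B clean

in B — A clean, B clean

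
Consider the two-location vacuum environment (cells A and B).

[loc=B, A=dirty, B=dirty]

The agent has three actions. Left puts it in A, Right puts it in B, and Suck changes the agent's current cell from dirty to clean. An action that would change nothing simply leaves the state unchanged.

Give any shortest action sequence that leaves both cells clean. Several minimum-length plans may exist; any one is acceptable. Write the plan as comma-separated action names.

[1] after Suck: <B|dirty|clean>
[2] after Left: <A|dirty|clean>
[3] after Suck: <A|clean|clean>
min 3: Suck B + move + Suck A

Suck, Left, Suck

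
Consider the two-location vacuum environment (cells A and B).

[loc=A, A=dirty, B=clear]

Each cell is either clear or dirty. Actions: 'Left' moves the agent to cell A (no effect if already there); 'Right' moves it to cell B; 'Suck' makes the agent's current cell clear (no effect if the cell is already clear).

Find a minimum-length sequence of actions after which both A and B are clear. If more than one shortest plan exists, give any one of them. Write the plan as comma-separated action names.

1) do Suck; now loc=A A=clear B=clear
min 1: A is dirty, one Suck

Suck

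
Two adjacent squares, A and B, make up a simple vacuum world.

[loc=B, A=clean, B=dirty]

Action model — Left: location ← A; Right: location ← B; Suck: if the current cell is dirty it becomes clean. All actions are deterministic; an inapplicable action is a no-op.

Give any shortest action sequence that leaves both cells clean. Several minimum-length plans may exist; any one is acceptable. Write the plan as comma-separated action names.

Suck

t=1 Suck ⇒ (B; A:clean, B:clean)
min 1: B is dirty, one Suck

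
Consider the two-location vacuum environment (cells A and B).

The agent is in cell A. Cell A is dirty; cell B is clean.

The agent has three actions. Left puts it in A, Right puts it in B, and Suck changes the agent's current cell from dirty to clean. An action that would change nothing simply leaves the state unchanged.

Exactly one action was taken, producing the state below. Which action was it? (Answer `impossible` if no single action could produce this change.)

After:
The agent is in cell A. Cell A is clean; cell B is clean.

try  Left: (A; A:dirty, B:clean)
try Right: (B; A:dirty, B:clean)
try  Suck: (A; A:clean, B:clean)  ← match

Suck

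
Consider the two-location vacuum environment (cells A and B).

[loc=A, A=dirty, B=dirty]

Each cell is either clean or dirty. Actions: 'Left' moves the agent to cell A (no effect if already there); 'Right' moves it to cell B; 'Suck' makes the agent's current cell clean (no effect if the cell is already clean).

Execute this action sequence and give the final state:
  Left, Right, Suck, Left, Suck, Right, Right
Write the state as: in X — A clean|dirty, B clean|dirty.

1) do Left; now in A — A dirty, B dirty
2) do Right; now in B — A dirty, B dirty
3) do Suck; now in B — A dirty, B clean
4) do Left; now in A — A dirty, B clean
5) do Suck; now in A — A clean, B clean
6) do Right; now in B — A clean, B clean
7) do Right; now in B — A clean, B clean

in B — A clean, B clean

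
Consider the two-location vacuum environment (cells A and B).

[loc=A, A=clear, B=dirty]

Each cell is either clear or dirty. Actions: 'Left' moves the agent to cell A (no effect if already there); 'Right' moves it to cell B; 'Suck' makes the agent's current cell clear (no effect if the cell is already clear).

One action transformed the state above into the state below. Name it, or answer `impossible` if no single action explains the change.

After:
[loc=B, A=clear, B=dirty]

Right

try  Left: in A — A clear, B dirty
try Right: in B — A clear, B dirty  ← match
try  Suck: in A — A clear, B dirty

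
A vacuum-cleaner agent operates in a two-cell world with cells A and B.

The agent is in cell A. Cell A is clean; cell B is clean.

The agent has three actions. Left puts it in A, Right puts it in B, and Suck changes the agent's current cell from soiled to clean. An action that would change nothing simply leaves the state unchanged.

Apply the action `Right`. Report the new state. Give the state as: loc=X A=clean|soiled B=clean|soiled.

loc=B A=clean B=clean

start: loc=A A=clean B=clean
1) do Right; now loc=B A=clean B=clean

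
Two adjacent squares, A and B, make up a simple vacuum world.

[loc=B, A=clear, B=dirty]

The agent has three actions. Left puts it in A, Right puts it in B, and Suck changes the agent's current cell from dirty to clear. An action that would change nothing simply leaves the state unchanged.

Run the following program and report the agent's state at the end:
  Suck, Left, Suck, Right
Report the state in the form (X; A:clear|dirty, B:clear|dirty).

step 1/4 (Suck): (B; A:clear, B:clear)
step 2/4 (Left): (A; A:clear, B:clear)
step 3/4 (Suck): (A; A:clear, B:clear)
step 4/4 (Right): (B; A:clear, B:clear)

(B; A:clear, B:clear)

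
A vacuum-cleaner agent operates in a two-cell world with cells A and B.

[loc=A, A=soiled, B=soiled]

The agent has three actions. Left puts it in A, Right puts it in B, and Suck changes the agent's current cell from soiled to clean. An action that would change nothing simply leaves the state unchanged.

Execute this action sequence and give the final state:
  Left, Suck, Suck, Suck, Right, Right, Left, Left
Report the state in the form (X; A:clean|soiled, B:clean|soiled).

1. Left → (A; A:soiled, B:soiled)
2. Suck → (A; A:clean, B:soiled)
3. Suck → (A; A:clean, B:soiled)
4. Suck → (A; A:clean, B:soiled)
5. Right → (B; A:clean, B:soiled)
6. Right → (B; A:clean, B:soiled)
7. Left → (A; A:clean, B:soiled)
8. Left → (A; A:clean, B:soiled)

(A; A:clean, B:soiled)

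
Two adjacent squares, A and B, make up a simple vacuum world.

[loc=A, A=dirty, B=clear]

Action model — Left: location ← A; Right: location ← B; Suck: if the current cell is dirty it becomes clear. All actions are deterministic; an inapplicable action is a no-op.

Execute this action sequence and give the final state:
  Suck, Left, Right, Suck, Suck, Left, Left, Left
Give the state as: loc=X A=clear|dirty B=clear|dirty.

1. Suck → loc=A A=clear B=clear
2. Left → loc=A A=clear B=clear
3. Right → loc=B A=clear B=clear
4. Suck → loc=B A=clear B=clear
5. Suck → loc=B A=clear B=clear
6. Left → loc=A A=clear B=clear
7. Left → loc=A A=clear B=clear
8. Left → loc=A A=clear B=clear

loc=A A=clear B=clear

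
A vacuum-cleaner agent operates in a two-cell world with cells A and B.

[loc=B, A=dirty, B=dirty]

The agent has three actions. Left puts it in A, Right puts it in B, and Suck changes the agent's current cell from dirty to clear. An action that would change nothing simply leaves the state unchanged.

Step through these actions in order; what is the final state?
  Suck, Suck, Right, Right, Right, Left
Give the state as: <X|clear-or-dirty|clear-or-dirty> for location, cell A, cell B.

<A|dirty|clear>

1) do Suck; now <B|dirty|clear>
2) do Suck; now <B|dirty|clear>
3) do Right; now <B|dirty|clear>
4) do Right; now <B|dirty|clear>
5) do Right; now <B|dirty|clear>
6) do Left; now <A|dirty|clear>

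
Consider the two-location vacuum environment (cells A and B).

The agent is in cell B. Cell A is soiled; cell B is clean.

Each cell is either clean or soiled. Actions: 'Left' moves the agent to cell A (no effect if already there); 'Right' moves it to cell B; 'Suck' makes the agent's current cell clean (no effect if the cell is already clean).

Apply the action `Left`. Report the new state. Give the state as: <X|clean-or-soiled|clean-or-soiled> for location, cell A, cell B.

<A|soiled|clean>

start: <B|soiled|clean>
t=1 Left ⇒ <A|soiled|clean>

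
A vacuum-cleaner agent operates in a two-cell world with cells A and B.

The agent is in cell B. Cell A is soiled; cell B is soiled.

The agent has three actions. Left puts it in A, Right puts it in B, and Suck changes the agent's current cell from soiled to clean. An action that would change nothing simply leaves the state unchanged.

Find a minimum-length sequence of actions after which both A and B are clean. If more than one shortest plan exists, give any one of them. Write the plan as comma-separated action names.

Suck, Left, Suck

t=1 Suck ⇒ <B|soiled|clean>
t=2 Left ⇒ <A|soiled|clean>
t=3 Suck ⇒ <A|clean|clean>
min 3: Suck B + move + Suck A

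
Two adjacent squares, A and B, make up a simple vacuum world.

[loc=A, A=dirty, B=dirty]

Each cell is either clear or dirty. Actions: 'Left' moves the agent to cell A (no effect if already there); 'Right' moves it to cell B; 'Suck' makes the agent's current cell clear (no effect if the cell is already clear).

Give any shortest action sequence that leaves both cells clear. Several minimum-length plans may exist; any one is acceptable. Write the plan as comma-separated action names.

Suck, Right, Suck

Suck (#1): (A; A:clear, B:dirty)
Right (#2): (B; A:clear, B:dirty)
Suck (#3): (B; A:clear, B:clear)
min 3: Suck A + move + Suck B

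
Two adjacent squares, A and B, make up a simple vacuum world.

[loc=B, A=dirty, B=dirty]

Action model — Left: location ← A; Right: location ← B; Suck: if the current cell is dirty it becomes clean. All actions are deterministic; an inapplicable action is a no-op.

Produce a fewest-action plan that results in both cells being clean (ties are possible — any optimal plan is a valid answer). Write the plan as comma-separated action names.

Suck, Left, Suck

1) do Suck; now in B — A dirty, B clean
2) do Left; now in A — A dirty, B clean
3) do Suck; now in A — A clean, B clean
min 3: Suck B + move + Suck A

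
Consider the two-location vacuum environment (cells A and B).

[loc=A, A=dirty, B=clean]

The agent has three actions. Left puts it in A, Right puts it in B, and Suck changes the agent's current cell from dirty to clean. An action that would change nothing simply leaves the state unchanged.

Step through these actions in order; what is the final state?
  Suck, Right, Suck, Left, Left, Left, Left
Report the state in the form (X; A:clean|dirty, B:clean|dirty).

(A; A:clean, B:clean)

[1] after Suck: (A; A:clean, B:clean)
[2] after Right: (B; A:clean, B:clean)
[3] after Suck: (B; A:clean, B:clean)
[4] after Left: (A; A:clean, B:clean)
[5] after Left: (A; A:clean, B:clean)
[6] after Left: (A; A:clean, B:clean)
[7] after Left: (A; A:clean, B:clean)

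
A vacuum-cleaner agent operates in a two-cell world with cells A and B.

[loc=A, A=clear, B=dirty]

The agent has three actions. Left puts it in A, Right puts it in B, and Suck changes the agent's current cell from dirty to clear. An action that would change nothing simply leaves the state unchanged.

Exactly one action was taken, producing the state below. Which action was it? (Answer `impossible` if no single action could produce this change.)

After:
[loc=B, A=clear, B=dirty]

Right

try  Left: in A — A clear, B dirty
try Right: in B — A clear, B dirty  ← match
try  Suck: in A — A clear, B dirty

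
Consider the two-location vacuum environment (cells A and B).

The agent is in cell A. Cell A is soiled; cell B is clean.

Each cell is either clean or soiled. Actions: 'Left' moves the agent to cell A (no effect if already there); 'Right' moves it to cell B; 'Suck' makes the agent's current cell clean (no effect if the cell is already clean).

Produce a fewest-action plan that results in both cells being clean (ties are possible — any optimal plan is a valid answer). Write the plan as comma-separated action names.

1. Suck → (A; A:clean, B:clean)
min 1: A is soiled, one Suck

Suck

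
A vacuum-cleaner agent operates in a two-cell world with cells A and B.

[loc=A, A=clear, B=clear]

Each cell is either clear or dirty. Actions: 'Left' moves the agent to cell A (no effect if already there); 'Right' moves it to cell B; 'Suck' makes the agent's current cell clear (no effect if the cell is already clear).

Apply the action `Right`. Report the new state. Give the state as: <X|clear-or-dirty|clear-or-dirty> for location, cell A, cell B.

start: <A|clear|clear>
1. Right → <B|clear|clear>

<B|clear|clear>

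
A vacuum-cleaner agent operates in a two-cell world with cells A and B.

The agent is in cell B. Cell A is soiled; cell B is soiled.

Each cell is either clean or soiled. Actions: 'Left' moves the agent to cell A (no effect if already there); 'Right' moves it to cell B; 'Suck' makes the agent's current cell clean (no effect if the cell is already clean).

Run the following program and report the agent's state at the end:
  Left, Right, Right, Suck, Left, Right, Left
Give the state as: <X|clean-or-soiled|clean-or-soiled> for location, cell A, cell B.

Left (#1): <A|soiled|soiled>
Right (#2): <B|soiled|soiled>
Right (#3): <B|soiled|soiled>
Suck (#4): <B|soiled|clean>
Left (#5): <A|soiled|clean>
Right (#6): <B|soiled|clean>
Left (#7): <A|soiled|clean>

<A|soiled|clean>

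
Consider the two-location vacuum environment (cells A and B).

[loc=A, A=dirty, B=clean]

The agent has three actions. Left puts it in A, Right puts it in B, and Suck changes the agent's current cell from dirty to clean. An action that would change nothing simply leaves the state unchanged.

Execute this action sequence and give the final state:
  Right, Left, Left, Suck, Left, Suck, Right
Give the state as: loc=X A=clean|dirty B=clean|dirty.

Right (#1): loc=B A=dirty B=clean
Left (#2): loc=A A=dirty B=clean
Left (#3): loc=A A=dirty B=clean
Suck (#4): loc=A A=clean B=clean
Left (#5): loc=A A=clean B=clean
Suck (#6): loc=A A=clean B=clean
Right (#7): loc=B A=clean B=clean

loc=B A=clean B=clean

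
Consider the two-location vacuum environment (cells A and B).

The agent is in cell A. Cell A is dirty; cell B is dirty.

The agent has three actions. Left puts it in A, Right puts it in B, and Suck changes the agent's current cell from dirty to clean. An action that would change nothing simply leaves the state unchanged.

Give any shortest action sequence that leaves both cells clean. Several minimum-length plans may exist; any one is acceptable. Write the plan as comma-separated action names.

Suck, Right, Suck

step 1/3 (Suck): loc=A A=clean B=dirty
step 2/3 (Right): loc=B A=clean B=dirty
step 3/3 (Suck): loc=B A=clean B=clean
min 3: Suck A + move + Suck B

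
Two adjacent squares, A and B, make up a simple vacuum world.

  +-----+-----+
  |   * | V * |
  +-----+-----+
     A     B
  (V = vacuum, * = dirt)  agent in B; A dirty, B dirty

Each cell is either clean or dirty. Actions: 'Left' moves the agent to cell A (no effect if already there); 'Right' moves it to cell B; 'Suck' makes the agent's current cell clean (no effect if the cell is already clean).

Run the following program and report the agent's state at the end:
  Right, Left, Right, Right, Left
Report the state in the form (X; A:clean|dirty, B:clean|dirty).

(A; A:dirty, B:dirty)

1. Right → (B; A:dirty, B:dirty)
2. Left → (A; A:dirty, B:dirty)
3. Right → (B; A:dirty, B:dirty)
4. Right → (B; A:dirty, B:dirty)
5. Left → (A; A:dirty, B:dirty)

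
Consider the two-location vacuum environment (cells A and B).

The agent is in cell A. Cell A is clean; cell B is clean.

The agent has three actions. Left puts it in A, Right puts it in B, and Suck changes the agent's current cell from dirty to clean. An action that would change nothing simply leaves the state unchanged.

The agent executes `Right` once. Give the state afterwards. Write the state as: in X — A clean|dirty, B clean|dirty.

in B — A clean, B clean

start: in A — A clean, B clean
Right (#1): in B — A clean, B clean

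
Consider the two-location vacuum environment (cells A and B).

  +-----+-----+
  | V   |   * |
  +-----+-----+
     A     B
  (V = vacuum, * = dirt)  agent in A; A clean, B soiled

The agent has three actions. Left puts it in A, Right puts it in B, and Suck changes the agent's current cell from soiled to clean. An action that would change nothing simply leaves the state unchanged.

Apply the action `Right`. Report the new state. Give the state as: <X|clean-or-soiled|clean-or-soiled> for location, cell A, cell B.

<B|clean|soiled>

start: <A|clean|soiled>
t=1 Right ⇒ <B|clean|soiled>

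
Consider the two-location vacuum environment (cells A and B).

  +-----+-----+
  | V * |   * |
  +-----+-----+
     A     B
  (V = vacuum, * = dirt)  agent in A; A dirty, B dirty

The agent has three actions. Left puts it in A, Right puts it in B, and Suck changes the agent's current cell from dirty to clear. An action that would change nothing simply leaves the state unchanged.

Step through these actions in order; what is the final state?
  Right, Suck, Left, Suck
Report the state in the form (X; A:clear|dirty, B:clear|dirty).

(A; A:clear, B:clear)

[1] after Right: (B; A:dirty, B:dirty)
[2] after Suck: (B; A:dirty, B:clear)
[3] after Left: (A; A:dirty, B:clear)
[4] after Suck: (A; A:clear, B:clear)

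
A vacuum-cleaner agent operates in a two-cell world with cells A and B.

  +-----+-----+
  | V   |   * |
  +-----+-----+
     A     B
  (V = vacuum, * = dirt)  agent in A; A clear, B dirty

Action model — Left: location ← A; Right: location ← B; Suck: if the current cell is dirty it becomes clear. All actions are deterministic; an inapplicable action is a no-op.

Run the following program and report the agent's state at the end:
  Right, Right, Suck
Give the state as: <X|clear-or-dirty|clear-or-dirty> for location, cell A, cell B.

<B|clear|clear>

Right (#1): <B|clear|dirty>
Right (#2): <B|clear|dirty>
Suck (#3): <B|clear|clear>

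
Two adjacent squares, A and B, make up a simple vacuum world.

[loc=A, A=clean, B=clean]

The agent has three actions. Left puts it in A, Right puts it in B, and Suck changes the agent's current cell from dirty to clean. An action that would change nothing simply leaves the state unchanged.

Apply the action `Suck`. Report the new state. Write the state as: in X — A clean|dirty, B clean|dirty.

in A — A clean, B clean

start: in A — A clean, B clean
1. Suck → in A — A clean, B clean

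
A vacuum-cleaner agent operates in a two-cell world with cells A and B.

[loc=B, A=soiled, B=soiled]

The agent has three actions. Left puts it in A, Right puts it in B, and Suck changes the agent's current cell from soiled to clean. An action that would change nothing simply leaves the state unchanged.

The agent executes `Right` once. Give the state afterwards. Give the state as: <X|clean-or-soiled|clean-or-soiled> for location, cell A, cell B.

<B|soiled|soiled>

start: <B|soiled|soiled>
t=1 Right ⇒ <B|soiled|soiled>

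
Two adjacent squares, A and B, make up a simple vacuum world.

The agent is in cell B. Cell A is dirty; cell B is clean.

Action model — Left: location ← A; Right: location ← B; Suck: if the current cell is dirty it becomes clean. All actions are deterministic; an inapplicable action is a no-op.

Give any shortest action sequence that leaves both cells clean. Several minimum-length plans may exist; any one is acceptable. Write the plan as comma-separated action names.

Left (#1): in A — A dirty, B clean
Suck (#2): in A — A clean, B clean
min 2: go A then Suck

Left, Suck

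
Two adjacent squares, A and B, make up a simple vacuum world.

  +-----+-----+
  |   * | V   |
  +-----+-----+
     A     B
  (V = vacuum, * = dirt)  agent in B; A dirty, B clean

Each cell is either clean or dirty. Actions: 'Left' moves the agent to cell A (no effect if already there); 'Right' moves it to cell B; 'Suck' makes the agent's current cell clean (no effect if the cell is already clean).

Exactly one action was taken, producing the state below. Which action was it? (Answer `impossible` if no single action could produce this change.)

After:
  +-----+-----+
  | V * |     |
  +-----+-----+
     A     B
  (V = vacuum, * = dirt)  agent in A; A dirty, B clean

try  Left: <A|dirty|clean>  ← match
try Right: <B|dirty|clean>
try  Suck: <B|dirty|clean>

Left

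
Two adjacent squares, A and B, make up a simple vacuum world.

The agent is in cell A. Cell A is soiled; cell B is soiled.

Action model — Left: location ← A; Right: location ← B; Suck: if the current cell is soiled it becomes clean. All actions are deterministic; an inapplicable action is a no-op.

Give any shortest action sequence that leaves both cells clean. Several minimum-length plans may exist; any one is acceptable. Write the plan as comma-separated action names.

Suck (#1): (A; A:clean, B:soiled)
Right (#2): (B; A:clean, B:soiled)
Suck (#3): (B; A:clean, B:clean)
min 3: Suck A + move + Suck B

Suck, Right, Suck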